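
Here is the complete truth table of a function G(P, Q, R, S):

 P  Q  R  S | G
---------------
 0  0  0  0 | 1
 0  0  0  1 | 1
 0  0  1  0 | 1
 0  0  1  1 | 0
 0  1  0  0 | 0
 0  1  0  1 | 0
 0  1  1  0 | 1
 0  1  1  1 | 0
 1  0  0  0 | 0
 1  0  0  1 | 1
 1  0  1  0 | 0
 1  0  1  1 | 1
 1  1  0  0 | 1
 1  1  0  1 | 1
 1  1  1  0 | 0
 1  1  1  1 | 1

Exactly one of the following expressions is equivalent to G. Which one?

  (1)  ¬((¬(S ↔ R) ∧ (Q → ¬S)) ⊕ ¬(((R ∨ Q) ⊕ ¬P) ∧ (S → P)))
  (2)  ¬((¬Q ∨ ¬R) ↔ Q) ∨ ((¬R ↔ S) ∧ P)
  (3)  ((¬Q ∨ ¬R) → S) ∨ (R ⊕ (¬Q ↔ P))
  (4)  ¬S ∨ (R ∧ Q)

1

(2): at (0,0,1,1) it gives 1, but G = 0 — eliminated.
(3): at (0,0,0,0) it gives 0, but G = 1 — eliminated.
(4): at (0,0,0,1) it gives 0, but G = 1 — eliminated.
Only (1) survives; checking it on all 16 rows confirms it matches G.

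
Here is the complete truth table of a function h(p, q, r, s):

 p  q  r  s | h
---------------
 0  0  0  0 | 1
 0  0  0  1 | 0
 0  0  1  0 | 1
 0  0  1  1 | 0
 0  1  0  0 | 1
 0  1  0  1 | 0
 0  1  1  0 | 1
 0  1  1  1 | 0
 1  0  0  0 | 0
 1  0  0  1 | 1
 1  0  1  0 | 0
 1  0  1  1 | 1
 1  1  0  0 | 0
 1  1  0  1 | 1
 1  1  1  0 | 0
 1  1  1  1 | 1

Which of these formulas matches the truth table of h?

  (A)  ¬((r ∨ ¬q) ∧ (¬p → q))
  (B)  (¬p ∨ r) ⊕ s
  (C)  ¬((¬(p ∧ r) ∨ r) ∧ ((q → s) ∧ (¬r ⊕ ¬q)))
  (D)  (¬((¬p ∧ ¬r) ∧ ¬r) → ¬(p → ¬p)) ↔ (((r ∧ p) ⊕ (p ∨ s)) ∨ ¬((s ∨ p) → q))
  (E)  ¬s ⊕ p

(A) disagrees with h on (0,0,0,1) (formula → 1, table → 0); rule it out.
(B) disagrees with h on (1,0,1,0) (formula → 1, table → 0); rule it out.
(C) disagrees with h on (0,0,0,1) (formula → 1, table → 0); rule it out.
(D) disagrees with h on (0,0,0,0) (formula → 0, table → 1); rule it out.
That leaves (E). Evaluating it on every row reproduces the table of h exactly.

E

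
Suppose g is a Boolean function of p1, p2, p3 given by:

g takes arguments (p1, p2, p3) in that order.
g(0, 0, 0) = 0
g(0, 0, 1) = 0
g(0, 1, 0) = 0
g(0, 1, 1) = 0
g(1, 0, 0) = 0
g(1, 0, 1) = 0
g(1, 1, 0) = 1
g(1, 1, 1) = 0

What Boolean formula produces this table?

g(p1, p2, p3) = (p1 AND p2) AND NOT p3

g is 1 on exactly one input, (1,1,0), whose minterm is p1·p2·¬p3. So g is just that conjunction.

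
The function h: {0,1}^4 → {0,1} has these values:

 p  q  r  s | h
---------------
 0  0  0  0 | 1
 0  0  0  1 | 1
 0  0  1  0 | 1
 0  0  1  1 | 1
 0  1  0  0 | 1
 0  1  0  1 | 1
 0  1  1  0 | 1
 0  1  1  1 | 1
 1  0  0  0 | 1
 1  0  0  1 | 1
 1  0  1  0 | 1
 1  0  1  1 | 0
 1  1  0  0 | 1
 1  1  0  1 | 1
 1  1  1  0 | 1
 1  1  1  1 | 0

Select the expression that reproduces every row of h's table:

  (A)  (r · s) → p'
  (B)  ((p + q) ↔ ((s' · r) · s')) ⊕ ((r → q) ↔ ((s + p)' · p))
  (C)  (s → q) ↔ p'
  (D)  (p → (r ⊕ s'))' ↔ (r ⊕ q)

(B) fails at (0,0,1,1): the formula yields 0, h is 1.
(C) fails at (0,0,0,1): the formula yields 0, h is 1.
(D) fails at (0,0,1,0): the formula yields 0, h is 1.
Only (A) survives; checking it on all 16 rows confirms it matches h.

A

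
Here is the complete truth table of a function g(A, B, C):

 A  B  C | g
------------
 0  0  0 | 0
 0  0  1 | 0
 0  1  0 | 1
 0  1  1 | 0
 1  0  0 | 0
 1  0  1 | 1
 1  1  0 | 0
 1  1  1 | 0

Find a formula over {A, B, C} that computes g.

Collect the rows where g=1 — (0,1,0), (1,0,1) — and write one minterm per row: ¬A·B·¬C, A·¬B·C. Their union (logical OR) reproduces the table exactly.

g(A, B, C) = ((A' · B) · C') + ((A · B') · C)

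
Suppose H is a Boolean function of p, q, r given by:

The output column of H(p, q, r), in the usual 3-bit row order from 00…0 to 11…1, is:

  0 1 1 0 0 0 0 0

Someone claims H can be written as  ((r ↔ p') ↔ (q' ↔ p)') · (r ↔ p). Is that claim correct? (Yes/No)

No

Check the formula against H row by row:
  p=0, q=0, r=0: formula gives 0, H = 0 ✓
  p=0, q=0, r=1: formula gives 0, but H = 1 ✗
Since they disagree at (0,0,1), the expression is not a correct formula for H.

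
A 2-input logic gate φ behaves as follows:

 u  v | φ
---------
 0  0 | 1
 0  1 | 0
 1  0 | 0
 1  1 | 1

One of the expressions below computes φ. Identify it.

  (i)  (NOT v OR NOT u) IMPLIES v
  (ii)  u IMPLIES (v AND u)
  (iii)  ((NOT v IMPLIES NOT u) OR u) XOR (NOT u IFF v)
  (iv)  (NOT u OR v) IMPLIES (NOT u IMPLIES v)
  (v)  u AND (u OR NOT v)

iii

(i) fails at (0,0): the formula yields 0, φ is 1.
(ii) fails at (0,1): the formula yields 1, φ is 0.
(iv) fails at (0,0): the formula yields 0, φ is 1.
(v) fails at (0,0): the formula yields 0, φ is 1.
That leaves (iii). Evaluating it on every row reproduces the table of φ exactly.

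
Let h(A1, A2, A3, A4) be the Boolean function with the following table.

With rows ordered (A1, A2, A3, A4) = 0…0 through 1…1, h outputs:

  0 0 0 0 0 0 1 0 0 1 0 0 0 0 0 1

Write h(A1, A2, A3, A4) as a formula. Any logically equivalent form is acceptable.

h(A1, A2, A3, A4) = ((((NOT A1 AND A2) AND A3) AND NOT A4) OR (((A1 AND NOT A2) AND NOT A3) AND A4)) OR (((A1 AND A2) AND A3) AND A4)

The 1-rows are (0,1,1,0), (1,0,0,1), (1,1,1,1). Each contributes one minterm — ¬A1·A2·A3·¬A4; A1·¬A2·¬A3·A4; A1·A2·A3·A4 — and their disjunction is a sum-of-products form of h.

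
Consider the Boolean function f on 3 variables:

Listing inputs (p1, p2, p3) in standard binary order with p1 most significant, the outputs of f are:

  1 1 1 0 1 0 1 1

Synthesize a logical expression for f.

f(p1, p2, p3) = not (((not p1 and p2) and p3) or ((p1 and not p2) and p3))

There are just 2 zero rows: (0,1,1), (1,0,1). Their minterms are ¬p1·p2·p3, p1·¬p2·p3; the OR of those covers precisely the 0-outputs, and negating it yields f.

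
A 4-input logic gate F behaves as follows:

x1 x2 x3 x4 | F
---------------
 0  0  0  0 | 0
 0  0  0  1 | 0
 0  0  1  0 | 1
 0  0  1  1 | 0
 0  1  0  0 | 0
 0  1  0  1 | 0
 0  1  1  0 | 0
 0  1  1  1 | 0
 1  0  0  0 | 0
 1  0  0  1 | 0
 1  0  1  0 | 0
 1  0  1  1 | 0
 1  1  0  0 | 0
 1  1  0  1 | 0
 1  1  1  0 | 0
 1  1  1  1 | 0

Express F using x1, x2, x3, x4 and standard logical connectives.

F(x1, x2, x3, x4) = ((¬x1 ∧ ¬x2) ∧ x3) ∧ ¬x4

Only row (0,0,1,0) gives 1. That row's minterm ¬x1·¬x2·x3·¬x4 is F directly.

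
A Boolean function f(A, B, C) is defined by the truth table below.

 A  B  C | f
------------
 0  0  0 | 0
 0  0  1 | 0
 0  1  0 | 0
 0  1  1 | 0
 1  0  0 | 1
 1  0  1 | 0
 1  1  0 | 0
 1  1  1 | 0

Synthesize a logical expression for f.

f(A, B, C) = (A & ~B) & ~C

Only row (1,0,0) gives 1. That row's minterm A·¬B·¬C is f directly.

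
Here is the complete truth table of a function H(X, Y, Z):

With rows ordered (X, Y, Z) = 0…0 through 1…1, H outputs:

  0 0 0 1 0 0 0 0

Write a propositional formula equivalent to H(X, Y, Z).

H is 1 on exactly one input, (0,1,1), whose minterm is ¬X·Y·Z. So H is just that conjunction.

H(X, Y, Z) = (~X & Y) & Z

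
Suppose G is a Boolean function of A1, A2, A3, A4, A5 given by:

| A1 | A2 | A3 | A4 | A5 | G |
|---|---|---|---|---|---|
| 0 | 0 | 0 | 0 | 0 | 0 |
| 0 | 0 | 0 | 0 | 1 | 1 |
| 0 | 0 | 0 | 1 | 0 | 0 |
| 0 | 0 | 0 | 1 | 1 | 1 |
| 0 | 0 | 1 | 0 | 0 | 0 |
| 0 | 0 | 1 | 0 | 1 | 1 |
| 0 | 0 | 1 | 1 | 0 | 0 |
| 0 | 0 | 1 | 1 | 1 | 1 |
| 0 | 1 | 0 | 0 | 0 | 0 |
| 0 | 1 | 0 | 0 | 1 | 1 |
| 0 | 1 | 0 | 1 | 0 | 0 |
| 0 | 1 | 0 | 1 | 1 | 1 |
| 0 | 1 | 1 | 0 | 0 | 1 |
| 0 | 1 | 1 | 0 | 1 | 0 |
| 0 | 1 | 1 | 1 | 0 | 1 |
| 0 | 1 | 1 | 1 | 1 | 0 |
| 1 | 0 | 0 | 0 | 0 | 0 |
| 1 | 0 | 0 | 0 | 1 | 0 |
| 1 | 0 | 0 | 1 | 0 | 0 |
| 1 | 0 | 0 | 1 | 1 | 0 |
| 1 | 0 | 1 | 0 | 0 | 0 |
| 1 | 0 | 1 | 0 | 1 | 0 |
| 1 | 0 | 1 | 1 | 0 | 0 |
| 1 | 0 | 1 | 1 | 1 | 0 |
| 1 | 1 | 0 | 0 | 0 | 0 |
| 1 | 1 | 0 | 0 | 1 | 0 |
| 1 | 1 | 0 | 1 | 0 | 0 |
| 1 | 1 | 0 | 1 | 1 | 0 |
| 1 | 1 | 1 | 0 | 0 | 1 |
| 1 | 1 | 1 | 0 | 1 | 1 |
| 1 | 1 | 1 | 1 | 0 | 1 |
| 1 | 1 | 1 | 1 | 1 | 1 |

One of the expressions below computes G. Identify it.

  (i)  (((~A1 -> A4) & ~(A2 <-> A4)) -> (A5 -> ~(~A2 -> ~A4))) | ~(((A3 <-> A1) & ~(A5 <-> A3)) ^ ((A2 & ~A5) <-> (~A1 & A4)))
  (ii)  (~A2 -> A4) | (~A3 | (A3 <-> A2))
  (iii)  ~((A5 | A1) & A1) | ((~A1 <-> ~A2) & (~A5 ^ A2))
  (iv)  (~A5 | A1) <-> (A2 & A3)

iv

(i): at (0,0,0,0,0) it gives 1, but G = 0 — eliminated.
(ii): at (0,0,0,0,0) it gives 1, but G = 0 — eliminated.
(iii): at (0,0,0,0,0) it gives 1, but G = 0 — eliminated.
That leaves (iv). Evaluating it on every row reproduces the table of G exactly.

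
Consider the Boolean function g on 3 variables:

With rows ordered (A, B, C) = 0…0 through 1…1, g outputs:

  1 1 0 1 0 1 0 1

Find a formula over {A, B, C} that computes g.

g is 0 on only 3 rows — (0,1,0), (1,0,0), (1,1,0). Writing each as a minterm (¬A·B·¬C, A·¬B·¬C, A·B·¬C) and OR-ing them characterizes exactly where g=0, so g is the negation of that disjunction.

g(A, B, C) = ~((((~A & B) & ~C) | ((A & ~B) & ~C)) | ((A & B) & ~C))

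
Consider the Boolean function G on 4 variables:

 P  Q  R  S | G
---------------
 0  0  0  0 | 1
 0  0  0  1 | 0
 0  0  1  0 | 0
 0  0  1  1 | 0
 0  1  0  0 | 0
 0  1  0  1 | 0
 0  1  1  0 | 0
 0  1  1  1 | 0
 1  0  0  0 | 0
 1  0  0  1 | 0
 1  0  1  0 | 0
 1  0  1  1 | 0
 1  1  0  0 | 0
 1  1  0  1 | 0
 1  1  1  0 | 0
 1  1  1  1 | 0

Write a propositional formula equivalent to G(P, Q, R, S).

G(P, Q, R, S) = (((P + Q) + R) + S)'

The output is 1 only when every input is 0 — NOR of all inputs.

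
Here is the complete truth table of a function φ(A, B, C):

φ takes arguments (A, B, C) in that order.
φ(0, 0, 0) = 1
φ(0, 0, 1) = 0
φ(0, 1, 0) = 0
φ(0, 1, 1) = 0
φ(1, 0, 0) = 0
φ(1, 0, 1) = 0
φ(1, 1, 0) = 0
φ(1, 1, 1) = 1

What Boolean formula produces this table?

The 1-rows are (0,0,0), (1,1,1). Each contributes one minterm — ¬A·¬B·¬C; A·B·C — and their disjunction is a sum-of-products form of φ.

φ(A, B, C) = ((~A & ~B) & ~C) | ((A & B) & C)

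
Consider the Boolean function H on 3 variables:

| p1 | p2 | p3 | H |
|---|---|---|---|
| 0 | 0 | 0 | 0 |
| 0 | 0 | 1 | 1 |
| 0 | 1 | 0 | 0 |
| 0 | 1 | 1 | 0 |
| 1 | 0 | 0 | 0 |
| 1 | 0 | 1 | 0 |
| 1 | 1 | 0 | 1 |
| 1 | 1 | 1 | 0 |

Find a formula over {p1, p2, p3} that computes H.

H(p1, p2, p3) = ((NOT p1 AND NOT p2) AND p3) OR ((p1 AND p2) AND NOT p3)

H=1 on 2 inputs: (0,0,1), (1,1,0). Reading each as a conjunction of literals (¬p1·¬p2·p3, p1·p2·¬p3) and taking the OR gives the canonical DNF.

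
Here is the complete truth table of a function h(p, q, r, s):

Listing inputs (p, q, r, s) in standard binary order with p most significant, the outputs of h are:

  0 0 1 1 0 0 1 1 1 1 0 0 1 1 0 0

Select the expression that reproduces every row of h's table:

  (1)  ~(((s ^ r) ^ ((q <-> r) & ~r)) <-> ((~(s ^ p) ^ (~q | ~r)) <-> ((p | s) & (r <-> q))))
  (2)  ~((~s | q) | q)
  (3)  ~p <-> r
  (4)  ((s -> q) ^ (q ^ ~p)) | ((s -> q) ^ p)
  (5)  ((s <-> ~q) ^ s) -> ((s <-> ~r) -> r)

3

(1) fails at (0,0,0,1): the formula yields 1, h is 0.
(2) fails at (0,0,0,1): the formula yields 1, h is 0.
(4) fails at (0,0,0,0): the formula yields 1, h is 0.
(5) fails at (0,0,0,0): the formula yields 1, h is 0.
That leaves (3). Evaluating it on every row reproduces the table of h exactly.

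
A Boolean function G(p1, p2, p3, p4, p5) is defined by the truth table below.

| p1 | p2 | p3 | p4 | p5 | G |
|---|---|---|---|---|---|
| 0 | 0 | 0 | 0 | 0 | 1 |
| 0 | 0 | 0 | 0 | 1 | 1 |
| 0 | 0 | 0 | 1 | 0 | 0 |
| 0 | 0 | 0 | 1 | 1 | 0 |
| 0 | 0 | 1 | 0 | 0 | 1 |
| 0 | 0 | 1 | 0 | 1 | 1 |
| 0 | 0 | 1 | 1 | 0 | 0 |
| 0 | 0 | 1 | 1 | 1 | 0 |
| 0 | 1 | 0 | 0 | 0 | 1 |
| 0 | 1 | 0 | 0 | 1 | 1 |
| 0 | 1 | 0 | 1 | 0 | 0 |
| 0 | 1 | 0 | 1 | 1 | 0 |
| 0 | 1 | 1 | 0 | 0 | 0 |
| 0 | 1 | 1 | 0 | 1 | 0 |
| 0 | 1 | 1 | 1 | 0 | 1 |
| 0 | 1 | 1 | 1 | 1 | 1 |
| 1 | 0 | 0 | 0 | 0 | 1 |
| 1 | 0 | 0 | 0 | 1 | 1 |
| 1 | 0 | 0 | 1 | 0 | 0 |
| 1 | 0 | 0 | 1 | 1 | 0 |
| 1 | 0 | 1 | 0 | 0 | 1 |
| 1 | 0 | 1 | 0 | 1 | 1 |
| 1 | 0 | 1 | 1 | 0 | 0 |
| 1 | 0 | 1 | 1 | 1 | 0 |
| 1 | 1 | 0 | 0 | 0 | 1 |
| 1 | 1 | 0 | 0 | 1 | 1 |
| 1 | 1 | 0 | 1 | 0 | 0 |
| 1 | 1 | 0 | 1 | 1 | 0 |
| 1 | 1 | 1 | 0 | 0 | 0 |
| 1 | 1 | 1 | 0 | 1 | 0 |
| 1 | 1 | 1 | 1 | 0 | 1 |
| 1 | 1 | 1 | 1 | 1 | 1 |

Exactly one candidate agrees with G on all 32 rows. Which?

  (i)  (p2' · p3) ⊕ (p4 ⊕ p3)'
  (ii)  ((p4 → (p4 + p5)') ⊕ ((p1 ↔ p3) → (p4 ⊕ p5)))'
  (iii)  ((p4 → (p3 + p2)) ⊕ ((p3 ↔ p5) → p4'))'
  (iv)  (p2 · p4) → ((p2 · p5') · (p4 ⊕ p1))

i

(ii): at (0,0,0,0,0) it gives 0, but G = 1 — eliminated.
(iii): at (0,0,0,1,0) it gives 1, but G = 0 — eliminated.
(iv): at (0,0,0,1,0) it gives 1, but G = 0 — eliminated.
Only (i) survives; checking it on all 32 rows confirms it matches G.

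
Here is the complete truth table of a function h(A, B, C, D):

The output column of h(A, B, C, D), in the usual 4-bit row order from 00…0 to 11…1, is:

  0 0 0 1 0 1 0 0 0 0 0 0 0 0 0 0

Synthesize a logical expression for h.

h(A, B, C, D) = (((¬A ∧ ¬B) ∧ C) ∧ D) ∨ (((¬A ∧ B) ∧ ¬C) ∧ D)

Collect the rows where h=1 — (0,0,1,1), (0,1,0,1) — and write one minterm per row: ¬A·¬B·C·D, ¬A·B·¬C·D. Their union (logical OR) reproduces the table exactly.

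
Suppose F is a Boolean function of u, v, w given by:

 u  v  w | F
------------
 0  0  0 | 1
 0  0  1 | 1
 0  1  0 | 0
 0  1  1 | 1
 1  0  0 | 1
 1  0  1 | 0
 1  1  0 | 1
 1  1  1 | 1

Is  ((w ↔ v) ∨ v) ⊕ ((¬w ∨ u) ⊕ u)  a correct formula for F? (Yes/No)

Evaluate ((w ↔ v) ∨ v) ⊕ ((¬w ∨ u) ⊕ u) on each row and compare to F:
  u=0, v=0, w=0: formula gives 0, but F = 1 ✗
A single disagreement suffices: at (0,0,0) they differ, so the formula does not compute F.

No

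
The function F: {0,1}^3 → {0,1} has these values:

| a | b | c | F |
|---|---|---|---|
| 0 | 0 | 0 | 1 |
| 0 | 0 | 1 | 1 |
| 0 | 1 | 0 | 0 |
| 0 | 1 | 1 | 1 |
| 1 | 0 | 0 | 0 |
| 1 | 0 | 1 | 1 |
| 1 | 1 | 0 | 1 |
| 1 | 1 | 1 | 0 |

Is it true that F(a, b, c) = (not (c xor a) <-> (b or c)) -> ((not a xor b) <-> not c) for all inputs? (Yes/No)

Test each input against both F and the formula:
  a=0, b=0, c=0: formula gives 1, F = 1 ✓
  a=0, b=0, c=1: formula gives 1, F = 1 ✓
  a=0, b=1, c=0: formula gives 0, F = 0 ✓
  a=0, b=1, c=1: formula gives 1, F = 1 ✓
  a=1, b=0, c=0: formula gives 0, F = 0 ✓
  …and likewise for the remaining 3 rows.
All 8 rows match — the expression computes F exactly.

Yes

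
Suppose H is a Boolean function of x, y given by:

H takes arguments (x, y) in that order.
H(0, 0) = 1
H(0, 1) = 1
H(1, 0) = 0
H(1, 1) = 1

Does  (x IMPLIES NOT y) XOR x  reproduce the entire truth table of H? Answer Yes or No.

Yes

Test each input against both H and the formula:
  x=0, y=0: formula gives 1, H = 1 ✓
  x=0, y=1: formula gives 1, H = 1 ✓
  x=1, y=0: formula gives 0, H = 0 ✓
  x=1, y=1: formula gives 1, H = 1 ✓
All 4 rows match — the expression computes H exactly.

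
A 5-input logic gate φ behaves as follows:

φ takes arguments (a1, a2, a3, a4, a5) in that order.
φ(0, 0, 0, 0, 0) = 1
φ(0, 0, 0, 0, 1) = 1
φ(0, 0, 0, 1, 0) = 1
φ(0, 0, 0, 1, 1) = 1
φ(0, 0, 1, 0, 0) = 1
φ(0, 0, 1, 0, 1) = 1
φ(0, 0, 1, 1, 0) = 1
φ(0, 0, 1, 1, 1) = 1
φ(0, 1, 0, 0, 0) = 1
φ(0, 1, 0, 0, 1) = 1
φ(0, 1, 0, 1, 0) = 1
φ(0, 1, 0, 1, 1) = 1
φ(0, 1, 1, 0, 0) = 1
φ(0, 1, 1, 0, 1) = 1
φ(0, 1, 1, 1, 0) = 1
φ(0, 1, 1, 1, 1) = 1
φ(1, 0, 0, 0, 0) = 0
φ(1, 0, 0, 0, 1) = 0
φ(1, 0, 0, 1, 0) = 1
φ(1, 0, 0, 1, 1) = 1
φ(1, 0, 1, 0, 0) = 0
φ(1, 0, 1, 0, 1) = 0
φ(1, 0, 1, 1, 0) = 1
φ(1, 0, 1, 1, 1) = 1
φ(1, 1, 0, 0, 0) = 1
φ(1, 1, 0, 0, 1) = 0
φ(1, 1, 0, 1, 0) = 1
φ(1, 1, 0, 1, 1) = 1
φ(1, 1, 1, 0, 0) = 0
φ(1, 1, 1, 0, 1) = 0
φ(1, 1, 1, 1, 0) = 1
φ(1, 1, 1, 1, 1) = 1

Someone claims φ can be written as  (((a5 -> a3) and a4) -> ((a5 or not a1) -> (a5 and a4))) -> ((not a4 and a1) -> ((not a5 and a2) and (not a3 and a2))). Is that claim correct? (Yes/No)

Evaluate (((a5 -> a3) and a4) -> ((a5 or not a1) -> (a5 and a4))) -> ((not a4 and a1) -> ((not a5 and a2) and (not a3 and a2))) on each row and compare to φ:
  a1=0, a2=0, a3=0, a4=0, a5=0: formula gives 1, φ = 1 ✓
  a1=0, a2=0, a3=0, a4=0, a5=1: formula gives 1, φ = 1 ✓
  a1=0, a2=0, a3=0, a4=1, a5=0: formula gives 1, φ = 1 ✓
  a1=0, a2=0, a3=0, a4=1, a5=1: formula gives 1, φ = 1 ✓
  … (the remaining 28 rows also agree.)
No disagreement on any input; they are logically equivalent.

Yes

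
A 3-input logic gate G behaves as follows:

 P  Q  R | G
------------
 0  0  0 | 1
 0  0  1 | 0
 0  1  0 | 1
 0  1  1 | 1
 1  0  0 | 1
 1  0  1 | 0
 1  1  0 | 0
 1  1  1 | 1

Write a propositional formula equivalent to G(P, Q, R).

G(P, Q, R) = ((((P' · Q') · R) + ((P · Q') · R)) + ((P · Q) · R'))'

The 0-rows are (0,0,1), (1,0,1), (1,1,0). Take each as a conjunction (¬P·¬Q·R, P·¬Q·R, P·Q·¬R), form their disjunction, and complement — that gives a formula that is 1 everywhere G is.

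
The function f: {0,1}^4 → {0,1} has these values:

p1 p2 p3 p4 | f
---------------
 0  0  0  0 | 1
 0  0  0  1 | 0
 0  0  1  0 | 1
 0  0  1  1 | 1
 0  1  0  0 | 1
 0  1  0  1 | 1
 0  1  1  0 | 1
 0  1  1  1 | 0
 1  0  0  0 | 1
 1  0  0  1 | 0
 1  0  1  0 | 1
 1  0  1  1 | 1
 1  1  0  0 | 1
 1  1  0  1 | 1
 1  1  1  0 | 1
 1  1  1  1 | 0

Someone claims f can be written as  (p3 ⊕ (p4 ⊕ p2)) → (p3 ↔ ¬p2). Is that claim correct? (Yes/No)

Check the formula against f row by row:
  p1=0, p2=0, p3=0, p4=0: formula gives 1, f = 1 ✓
  p1=0, p2=0, p3=0, p4=1: formula gives 0, f = 0 ✓
  p1=0, p2=0, p3=1, p4=0: formula gives 1, f = 1 ✓
  p1=0, p2=0, p3=1, p4=1: formula gives 1, f = 1 ✓
  … (the remaining 12 rows also agree.)
All 16 rows match — the expression computes f exactly.

Yes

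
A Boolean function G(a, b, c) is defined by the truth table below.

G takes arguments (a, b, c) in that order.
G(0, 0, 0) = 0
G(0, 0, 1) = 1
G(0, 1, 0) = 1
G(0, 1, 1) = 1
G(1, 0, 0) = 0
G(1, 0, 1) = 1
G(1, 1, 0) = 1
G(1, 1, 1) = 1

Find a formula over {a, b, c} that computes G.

There are just 2 zero rows: (0,0,0), (1,0,0). Their minterms are ¬a·¬b·¬c, a·¬b·¬c; the OR of those covers precisely the 0-outputs, and negating it yields G.

G(a, b, c) = ¬(((¬a ∧ ¬b) ∧ ¬c) ∨ ((a ∧ ¬b) ∧ ¬c))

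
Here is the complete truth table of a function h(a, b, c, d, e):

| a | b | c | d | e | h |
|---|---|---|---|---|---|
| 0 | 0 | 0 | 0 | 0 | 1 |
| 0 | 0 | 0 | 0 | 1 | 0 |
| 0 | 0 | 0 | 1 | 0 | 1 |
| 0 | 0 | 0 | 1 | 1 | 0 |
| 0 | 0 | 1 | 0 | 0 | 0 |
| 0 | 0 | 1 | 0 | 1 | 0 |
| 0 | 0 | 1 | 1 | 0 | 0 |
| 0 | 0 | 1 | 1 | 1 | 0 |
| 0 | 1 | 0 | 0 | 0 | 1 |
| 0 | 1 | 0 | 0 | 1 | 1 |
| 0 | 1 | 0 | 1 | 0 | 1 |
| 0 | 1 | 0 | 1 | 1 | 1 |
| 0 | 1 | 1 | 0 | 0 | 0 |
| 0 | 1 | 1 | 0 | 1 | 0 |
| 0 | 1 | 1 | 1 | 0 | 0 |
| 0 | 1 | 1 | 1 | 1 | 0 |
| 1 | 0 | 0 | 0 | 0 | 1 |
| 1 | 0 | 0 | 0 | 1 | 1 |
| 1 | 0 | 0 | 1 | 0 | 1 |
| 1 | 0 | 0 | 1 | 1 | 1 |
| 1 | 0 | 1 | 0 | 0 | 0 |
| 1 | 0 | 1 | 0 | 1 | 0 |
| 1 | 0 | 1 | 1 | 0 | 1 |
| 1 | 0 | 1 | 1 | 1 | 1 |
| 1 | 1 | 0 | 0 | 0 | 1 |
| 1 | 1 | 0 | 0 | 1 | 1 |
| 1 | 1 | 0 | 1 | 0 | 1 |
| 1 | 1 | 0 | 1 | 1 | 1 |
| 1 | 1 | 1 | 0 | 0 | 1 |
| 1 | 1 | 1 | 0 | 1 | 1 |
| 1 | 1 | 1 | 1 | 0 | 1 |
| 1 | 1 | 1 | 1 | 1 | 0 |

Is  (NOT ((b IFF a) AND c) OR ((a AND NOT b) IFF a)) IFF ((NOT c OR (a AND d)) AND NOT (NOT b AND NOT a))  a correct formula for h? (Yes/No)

Evaluate (NOT ((b IFF a) AND c) OR ((a AND NOT b) IFF a)) IFF ((NOT c OR (a AND d)) AND NOT (NOT b AND NOT a)) on each row and compare to h:
  a=0, b=0, c=0, d=0, e=0: formula gives 0, but h = 1 ✗
Since they disagree at (0,0,0,0,0), the expression is not a correct formula for h.

No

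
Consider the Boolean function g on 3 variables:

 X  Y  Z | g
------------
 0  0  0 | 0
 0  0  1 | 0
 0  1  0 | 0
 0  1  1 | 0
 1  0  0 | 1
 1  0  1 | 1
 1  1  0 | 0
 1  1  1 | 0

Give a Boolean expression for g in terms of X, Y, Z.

g(X, Y, Z) = ((X · Y') · Z') + ((X · Y') · Z)

The 1-rows are (1,0,0), (1,0,1). Each contributes one minterm — X·¬Y·¬Z; X·¬Y·Z — and their disjunction is a sum-of-products form of g.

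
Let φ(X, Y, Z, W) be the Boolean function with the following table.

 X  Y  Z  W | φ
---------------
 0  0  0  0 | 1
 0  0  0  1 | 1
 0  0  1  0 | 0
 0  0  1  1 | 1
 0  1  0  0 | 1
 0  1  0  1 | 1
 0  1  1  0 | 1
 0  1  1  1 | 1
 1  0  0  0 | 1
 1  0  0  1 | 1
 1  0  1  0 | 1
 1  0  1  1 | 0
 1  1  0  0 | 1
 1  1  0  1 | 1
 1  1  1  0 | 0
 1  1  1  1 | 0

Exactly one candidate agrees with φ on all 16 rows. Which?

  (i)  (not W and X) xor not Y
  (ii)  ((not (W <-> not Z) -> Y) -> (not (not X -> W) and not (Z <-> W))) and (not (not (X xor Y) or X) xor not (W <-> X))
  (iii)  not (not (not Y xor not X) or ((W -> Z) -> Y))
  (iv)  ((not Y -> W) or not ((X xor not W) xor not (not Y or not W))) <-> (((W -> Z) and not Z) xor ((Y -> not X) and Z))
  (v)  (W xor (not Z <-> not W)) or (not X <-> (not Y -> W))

v

(i): at (0,0,1,0) it gives 1, but φ = 0 — eliminated.
(ii): at (0,0,0,0) it gives 0, but φ = 1 — eliminated.
(iii): at (0,0,0,0) it gives 0, but φ = 1 — eliminated.
(iv): at (0,0,0,0) it gives 0, but φ = 1 — eliminated.
Only (v) survives; checking it on all 16 rows confirms it matches φ.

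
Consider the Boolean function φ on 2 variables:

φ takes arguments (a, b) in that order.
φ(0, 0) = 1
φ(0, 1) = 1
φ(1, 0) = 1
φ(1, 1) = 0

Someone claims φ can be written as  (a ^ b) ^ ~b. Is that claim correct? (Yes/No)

Check the formula against φ row by row:
  a=0, b=0: formula gives 1, φ = 1 ✓
  a=0, b=1: formula gives 1, φ = 1 ✓
  a=1, b=0: formula gives 0, but φ = 1 ✗
Row (1,0) is a counterexample, so the formula is not equivalent to φ.

No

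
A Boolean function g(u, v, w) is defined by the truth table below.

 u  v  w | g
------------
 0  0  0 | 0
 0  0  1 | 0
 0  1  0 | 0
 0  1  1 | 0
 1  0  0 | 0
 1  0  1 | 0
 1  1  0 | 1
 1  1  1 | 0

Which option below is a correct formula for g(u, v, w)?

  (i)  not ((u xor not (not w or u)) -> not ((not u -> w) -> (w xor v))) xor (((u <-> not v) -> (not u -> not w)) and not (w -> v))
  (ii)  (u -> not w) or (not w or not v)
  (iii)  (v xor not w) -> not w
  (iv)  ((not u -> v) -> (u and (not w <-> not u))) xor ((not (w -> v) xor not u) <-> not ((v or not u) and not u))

i

(ii) fails at (0,0,0): the formula yields 1, g is 0.
(iii) fails at (0,0,0): the formula yields 1, g is 0.
(iv) fails at (0,0,0): the formula yields 1, g is 0.
(i) is the remaining candidate, and it agrees with g on all 8 inputs.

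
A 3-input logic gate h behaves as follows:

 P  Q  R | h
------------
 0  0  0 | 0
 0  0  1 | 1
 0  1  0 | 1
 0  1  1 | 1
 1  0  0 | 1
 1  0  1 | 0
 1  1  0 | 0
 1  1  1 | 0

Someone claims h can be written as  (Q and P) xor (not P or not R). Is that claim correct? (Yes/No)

No

Check the formula against h row by row:
  P=0, Q=0, R=0: formula gives 1, but h = 0 ✗
Since they disagree at (0,0,0), the expression is not a correct formula for h.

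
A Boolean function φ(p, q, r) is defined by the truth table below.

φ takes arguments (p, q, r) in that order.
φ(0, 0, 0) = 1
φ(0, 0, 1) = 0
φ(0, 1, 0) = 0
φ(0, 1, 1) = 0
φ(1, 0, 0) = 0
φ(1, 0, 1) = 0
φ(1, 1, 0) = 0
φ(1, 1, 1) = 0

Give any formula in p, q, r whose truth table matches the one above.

The output is 1 only when every input is 0 — NOR of all inputs.

φ(p, q, r) = ~((p | q) | r)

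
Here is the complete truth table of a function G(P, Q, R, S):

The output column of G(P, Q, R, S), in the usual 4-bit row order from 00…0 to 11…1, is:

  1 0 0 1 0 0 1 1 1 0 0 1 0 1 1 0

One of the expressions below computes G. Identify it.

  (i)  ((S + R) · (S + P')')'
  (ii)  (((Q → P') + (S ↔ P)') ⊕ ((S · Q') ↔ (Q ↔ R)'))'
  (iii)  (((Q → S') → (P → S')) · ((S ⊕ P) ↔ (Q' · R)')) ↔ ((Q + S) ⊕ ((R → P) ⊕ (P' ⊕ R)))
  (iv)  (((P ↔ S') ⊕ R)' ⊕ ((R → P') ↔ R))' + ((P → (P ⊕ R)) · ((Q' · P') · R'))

ii

(i) fails at (0,0,0,1): the formula yields 1, G is 0.
(iii) fails at (0,0,0,1): the formula yields 1, G is 0.
(iv) fails at (0,0,0,1): the formula yields 1, G is 0.
(ii) is the remaining candidate, and it agrees with G on all 16 inputs.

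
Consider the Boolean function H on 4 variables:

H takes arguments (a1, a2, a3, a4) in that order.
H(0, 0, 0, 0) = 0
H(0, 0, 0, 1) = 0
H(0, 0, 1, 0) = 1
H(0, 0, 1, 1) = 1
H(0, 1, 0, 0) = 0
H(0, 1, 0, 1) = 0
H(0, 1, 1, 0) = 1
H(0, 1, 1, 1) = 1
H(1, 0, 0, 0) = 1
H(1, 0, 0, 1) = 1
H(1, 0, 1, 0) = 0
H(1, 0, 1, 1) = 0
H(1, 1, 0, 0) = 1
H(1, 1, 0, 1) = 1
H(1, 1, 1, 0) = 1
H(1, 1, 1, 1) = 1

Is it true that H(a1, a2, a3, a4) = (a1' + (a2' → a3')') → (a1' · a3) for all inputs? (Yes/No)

Evaluate (a1' + (a2' → a3')') → (a1' · a3) on each row and compare to H:
  a1=0, a2=0, a3=0, a4=0: formula gives 0, H = 0 ✓
  a1=0, a2=0, a3=0, a4=1: formula gives 0, H = 0 ✓
  a1=0, a2=0, a3=1, a4=0: formula gives 1, H = 1 ✓
  a1=0, a2=0, a3=1, a4=1: formula gives 1, H = 1 ✓
  …and likewise for the remaining 12 rows.
No disagreement on any input; they are logically equivalent.

Yes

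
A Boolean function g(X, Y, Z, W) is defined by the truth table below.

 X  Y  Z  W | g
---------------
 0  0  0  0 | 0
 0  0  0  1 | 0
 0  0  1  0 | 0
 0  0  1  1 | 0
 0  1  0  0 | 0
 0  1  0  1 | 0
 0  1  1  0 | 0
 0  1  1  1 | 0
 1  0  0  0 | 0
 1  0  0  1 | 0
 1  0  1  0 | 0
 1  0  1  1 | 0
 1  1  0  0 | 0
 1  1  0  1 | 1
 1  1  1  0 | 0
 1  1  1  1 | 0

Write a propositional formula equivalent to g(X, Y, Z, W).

g(X, Y, Z, W) = ((X AND Y) AND NOT Z) AND W

g is 1 on exactly one input, (1,1,0,1), whose minterm is X·Y·¬Z·W. So g is just that conjunction.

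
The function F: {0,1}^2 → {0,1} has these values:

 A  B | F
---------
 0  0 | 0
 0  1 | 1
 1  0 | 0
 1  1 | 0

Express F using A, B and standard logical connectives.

1 only at (0,1): NOT A AND B.

F(A, B) = not A and B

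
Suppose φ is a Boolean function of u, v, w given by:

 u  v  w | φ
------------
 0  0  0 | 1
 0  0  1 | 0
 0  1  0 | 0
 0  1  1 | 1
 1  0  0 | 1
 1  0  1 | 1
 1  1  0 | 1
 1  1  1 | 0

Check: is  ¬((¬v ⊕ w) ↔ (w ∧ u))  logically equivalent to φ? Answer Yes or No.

Check the formula against φ row by row:
  u=0, v=0, w=0: formula gives 1, φ = 1 ✓
  u=0, v=0, w=1: formula gives 0, φ = 0 ✓
  u=0, v=1, w=0: formula gives 0, φ = 0 ✓
  u=0, v=1, w=1: formula gives 1, φ = 1 ✓
  u=1, v=0, w=0: formula gives 1, φ = 1 ✓
  …
  u=1, v=1, w=0: formula gives 0, but φ = 1 ✗
A single disagreement suffices: at (1,1,0) they differ, so the formula does not compute φ.

No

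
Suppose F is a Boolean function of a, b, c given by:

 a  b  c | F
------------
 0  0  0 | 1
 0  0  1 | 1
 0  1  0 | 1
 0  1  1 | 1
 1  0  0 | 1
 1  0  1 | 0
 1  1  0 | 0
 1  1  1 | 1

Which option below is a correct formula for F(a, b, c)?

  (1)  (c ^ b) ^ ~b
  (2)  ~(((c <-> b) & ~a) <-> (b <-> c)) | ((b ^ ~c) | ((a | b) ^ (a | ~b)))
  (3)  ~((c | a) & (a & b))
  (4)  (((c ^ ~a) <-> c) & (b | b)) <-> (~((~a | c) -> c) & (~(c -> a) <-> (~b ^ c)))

(1) disagrees with F on (0,0,1) (formula → 0, table → 1); rule it out.
(3) disagrees with F on (1,0,1) (formula → 1, table → 0); rule it out.
(4) disagrees with F on (0,1,0) (formula → 0, table → 1); rule it out.
(2) is the remaining candidate, and it agrees with F on all 8 inputs.

2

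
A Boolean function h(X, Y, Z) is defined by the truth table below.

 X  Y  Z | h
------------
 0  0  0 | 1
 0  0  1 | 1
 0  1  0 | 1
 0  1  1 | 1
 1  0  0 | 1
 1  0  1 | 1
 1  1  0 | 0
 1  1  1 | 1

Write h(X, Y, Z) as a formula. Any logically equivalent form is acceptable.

h(X, Y, Z) = ~((X & Y) & ~Z)

h is 0 on exactly one input, (1,1,0), whose minterm is X·Y·¬Z. So h is the negation of that single conjunction.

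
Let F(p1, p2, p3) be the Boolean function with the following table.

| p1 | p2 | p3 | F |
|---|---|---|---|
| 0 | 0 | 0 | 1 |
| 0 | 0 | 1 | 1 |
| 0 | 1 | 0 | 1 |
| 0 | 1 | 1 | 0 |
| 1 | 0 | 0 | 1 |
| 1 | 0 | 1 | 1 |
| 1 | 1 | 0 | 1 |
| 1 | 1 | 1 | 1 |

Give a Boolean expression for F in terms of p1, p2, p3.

F is 0 on exactly one input, (0,1,1), whose minterm is ¬p1·p2·p3. So F is the negation of that single conjunction.

F(p1, p2, p3) = not ((not p1 and p2) and p3)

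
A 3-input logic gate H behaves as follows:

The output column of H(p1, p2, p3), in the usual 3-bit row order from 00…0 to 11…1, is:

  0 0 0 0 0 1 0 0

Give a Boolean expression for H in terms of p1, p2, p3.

Only row (1,0,1) gives 1. That row's minterm p1·¬p2·p3 is H directly.

H(p1, p2, p3) = (p1 & ~p2) & p3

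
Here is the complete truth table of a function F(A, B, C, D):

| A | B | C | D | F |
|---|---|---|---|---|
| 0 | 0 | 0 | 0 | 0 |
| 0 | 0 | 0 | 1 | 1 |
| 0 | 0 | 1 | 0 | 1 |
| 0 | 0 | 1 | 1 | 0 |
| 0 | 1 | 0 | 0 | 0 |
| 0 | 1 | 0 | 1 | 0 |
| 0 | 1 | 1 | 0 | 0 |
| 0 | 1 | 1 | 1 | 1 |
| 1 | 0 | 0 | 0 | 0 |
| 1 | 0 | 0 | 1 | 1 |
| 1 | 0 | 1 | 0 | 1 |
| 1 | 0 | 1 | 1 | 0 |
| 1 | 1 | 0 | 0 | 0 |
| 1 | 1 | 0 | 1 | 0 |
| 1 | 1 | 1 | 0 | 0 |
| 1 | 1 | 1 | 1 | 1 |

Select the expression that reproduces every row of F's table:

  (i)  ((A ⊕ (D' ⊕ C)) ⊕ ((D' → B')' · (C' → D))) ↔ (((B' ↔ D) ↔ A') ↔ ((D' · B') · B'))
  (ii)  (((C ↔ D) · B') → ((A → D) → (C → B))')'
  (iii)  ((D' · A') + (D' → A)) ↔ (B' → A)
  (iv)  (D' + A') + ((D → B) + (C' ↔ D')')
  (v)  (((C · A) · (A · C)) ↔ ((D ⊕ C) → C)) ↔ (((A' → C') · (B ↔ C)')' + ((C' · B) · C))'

i

(ii): at (0,0,0,0) it gives 1, but F = 0 — eliminated.
(iii): at (0,0,0,1) it gives 0, but F = 1 — eliminated.
(iv): at (0,0,0,0) it gives 1, but F = 0 — eliminated.
(v): at (0,0,0,0) it gives 1, but F = 0 — eliminated.
That leaves (i). Evaluating it on every row reproduces the table of F exactly.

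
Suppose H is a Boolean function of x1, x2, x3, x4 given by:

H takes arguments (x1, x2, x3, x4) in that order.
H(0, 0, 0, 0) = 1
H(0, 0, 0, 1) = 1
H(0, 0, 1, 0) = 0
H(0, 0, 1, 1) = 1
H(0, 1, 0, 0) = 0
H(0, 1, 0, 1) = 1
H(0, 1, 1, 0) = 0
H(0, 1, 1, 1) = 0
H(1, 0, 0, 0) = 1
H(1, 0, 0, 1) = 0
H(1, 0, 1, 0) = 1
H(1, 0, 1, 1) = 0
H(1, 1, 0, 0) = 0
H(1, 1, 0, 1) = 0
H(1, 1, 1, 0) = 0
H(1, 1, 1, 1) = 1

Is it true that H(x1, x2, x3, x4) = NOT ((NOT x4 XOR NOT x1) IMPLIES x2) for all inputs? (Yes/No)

No

Check the formula against H row by row:
  x1=0, x2=0, x3=0, x4=0: formula gives 0, but H = 1 ✗
Row (0,0,0,0) is a counterexample, so the formula is not equivalent to H.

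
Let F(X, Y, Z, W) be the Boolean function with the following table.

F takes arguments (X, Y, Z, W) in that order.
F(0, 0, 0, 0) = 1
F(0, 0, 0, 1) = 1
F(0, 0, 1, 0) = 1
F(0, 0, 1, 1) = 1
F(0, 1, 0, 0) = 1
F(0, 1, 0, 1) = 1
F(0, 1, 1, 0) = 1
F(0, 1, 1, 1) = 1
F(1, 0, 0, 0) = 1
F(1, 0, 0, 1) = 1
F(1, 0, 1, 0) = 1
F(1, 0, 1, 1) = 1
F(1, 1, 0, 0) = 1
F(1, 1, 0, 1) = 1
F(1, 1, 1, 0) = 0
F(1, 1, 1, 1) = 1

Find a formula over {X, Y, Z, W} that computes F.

F(X, Y, Z, W) = not (((X and Y) and Z) and not W)

Only row (1,1,1,0) gives 0. So F is 1 everywhere except there — the complement of the minterm X·Y·Z·¬W.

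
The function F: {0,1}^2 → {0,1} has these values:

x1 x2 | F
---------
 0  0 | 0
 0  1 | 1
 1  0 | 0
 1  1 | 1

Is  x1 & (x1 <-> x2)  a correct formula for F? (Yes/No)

No

Check the formula against F row by row:
  x1=0, x2=0: formula gives 0, F = 0 ✓
  x1=0, x2=1: formula gives 0, but F = 1 ✗
A single disagreement suffices: at (0,1) they differ, so the formula does not compute F.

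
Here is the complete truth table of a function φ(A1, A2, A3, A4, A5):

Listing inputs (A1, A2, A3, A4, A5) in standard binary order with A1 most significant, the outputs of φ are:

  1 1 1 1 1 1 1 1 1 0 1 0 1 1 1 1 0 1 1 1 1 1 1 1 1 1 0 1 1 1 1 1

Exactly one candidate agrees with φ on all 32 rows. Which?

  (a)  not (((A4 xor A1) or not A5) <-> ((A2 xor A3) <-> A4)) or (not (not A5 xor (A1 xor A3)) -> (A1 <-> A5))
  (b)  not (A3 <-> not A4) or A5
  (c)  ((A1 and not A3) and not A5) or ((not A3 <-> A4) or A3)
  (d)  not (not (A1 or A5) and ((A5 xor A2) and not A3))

(b) disagrees with φ on (0,0,0,1,0) (formula → 0, table → 1); rule it out.
(c) disagrees with φ on (0,0,0,0,0) (formula → 0, table → 1); rule it out.
(d) disagrees with φ on (0,1,0,0,0) (formula → 0, table → 1); rule it out.
(a) is the remaining candidate, and it agrees with φ on all 32 inputs.

a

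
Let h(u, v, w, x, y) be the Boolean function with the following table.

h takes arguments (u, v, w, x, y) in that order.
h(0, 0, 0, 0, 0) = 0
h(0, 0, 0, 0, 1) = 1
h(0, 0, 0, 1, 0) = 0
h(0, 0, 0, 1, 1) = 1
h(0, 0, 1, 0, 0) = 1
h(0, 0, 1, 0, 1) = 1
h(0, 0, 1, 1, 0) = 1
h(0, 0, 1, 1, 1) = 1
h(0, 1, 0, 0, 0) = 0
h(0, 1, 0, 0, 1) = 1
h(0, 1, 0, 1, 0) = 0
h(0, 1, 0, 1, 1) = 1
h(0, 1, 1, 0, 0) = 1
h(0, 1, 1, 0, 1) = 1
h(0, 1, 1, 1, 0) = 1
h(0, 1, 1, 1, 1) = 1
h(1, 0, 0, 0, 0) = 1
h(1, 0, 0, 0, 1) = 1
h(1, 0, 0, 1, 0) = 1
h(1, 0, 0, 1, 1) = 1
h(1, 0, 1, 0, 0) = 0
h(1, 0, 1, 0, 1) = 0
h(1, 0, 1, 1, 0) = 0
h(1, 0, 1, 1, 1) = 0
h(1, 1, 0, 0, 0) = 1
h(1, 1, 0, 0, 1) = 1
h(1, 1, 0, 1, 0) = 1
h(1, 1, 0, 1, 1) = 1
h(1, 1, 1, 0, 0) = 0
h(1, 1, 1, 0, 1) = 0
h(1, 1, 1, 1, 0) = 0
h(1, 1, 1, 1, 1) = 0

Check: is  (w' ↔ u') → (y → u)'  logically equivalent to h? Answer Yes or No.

Yes

Check the formula against h row by row:
  u=0, v=0, w=0, x=0, y=0: formula gives 0, h = 0 ✓
  u=0, v=0, w=0, x=0, y=1: formula gives 1, h = 1 ✓
  u=0, v=0, w=0, x=1, y=0: formula gives 0, h = 0 ✓
  u=0, v=0, w=0, x=1, y=1: formula gives 1, h = 1 ✓
  … (the remaining 28 rows also agree.)
No disagreement on any input; they are logically equivalent.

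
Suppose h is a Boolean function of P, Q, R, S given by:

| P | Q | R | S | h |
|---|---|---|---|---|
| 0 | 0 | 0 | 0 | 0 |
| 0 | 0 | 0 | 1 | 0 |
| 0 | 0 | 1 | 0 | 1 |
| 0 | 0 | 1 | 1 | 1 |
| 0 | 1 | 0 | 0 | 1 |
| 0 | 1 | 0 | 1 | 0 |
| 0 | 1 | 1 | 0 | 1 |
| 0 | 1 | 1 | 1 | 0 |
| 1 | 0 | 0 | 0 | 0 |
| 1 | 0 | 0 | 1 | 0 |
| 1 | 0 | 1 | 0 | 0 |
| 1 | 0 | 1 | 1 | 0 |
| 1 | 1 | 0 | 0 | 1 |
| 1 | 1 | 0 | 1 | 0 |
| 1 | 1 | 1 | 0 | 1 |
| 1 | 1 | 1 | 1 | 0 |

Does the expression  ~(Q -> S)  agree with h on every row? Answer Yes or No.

No

Test each input against both h and the formula:
  P=0, Q=0, R=0, S=0: formula gives 0, h = 0 ✓
  P=0, Q=0, R=0, S=1: formula gives 0, h = 0 ✓
  P=0, Q=0, R=1, S=0: formula gives 0, but h = 1 ✗
Since they disagree at (0,0,1,0), the expression is not a correct formula for h.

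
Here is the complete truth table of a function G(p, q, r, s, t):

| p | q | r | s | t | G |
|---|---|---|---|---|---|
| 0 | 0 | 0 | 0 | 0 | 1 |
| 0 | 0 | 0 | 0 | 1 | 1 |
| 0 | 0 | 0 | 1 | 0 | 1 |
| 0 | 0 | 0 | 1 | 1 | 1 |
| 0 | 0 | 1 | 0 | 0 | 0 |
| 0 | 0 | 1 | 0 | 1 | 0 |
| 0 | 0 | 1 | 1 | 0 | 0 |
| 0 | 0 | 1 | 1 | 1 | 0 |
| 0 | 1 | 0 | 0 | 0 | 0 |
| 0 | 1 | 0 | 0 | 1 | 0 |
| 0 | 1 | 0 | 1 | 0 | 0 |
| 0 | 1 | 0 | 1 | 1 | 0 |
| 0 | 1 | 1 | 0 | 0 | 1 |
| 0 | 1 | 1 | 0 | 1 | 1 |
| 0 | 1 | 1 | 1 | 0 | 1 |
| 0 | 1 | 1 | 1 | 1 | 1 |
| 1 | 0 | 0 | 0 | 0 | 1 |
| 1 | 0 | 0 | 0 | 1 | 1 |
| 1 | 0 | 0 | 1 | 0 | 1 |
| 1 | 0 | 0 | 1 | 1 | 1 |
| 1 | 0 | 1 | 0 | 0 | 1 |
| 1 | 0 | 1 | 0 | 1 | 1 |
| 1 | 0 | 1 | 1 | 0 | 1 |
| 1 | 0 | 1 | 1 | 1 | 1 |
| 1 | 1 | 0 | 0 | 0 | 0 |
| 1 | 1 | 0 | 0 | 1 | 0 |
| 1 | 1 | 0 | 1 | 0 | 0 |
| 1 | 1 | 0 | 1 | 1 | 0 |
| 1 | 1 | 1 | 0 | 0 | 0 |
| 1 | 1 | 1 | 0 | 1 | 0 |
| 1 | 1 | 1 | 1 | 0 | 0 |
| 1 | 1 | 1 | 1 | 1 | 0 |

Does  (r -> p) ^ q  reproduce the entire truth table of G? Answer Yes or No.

Yes

Check the formula against G row by row:
  p=0, q=0, r=0, s=0, t=0: formula gives 1, G = 1 ✓
  p=0, q=0, r=0, s=0, t=1: formula gives 1, G = 1 ✓
  p=0, q=0, r=0, s=1, t=0: formula gives 1, G = 1 ✓
  p=0, q=0, r=0, s=1, t=1: formula gives 1, G = 1 ✓
  … (the remaining 28 rows also agree.)
No disagreement on any input; they are logically equivalent.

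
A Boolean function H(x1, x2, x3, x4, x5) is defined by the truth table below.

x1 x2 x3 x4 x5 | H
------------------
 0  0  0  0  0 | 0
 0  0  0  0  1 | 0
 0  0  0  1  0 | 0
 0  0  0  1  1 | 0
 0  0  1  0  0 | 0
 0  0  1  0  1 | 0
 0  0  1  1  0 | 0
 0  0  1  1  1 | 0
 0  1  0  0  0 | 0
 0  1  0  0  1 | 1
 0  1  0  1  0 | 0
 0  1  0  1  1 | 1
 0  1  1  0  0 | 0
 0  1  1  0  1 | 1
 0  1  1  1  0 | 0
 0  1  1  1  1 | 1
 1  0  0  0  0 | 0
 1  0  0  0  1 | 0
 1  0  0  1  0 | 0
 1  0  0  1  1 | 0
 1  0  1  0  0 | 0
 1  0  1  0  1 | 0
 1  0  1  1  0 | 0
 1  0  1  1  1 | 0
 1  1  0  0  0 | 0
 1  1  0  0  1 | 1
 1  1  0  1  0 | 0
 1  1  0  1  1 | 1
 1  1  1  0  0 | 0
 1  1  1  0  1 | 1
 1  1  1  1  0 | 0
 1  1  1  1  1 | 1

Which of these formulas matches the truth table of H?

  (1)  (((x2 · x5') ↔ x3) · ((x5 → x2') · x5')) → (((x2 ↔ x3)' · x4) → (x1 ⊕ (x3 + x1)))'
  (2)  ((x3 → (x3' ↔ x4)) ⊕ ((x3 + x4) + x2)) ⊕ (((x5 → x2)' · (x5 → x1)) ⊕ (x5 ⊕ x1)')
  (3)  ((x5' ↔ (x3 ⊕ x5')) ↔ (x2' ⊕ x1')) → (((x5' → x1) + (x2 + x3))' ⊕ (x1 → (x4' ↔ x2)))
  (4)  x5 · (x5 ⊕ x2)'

4

(1): at (0,0,0,0,1) it gives 1, but H = 0 — eliminated.
(2): at (0,0,0,0,1) it gives 1, but H = 0 — eliminated.
(3): at (0,0,0,0,0) it gives 1, but H = 0 — eliminated.
Only (4) survives; checking it on all 32 rows confirms it matches H.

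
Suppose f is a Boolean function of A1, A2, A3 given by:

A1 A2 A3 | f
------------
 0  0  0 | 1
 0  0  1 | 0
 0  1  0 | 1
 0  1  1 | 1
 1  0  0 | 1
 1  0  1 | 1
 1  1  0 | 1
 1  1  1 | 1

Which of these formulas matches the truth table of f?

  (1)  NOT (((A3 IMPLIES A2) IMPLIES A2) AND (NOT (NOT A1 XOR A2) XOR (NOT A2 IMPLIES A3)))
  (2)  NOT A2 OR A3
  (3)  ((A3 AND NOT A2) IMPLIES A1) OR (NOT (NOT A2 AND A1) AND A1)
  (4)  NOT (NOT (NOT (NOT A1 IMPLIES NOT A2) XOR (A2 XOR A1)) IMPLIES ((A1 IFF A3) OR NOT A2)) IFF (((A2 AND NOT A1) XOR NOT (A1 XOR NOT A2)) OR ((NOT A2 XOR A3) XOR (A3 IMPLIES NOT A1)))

(1): at (1,1,0) it gives 0, but f = 1 — eliminated.
(2): at (0,0,1) it gives 1, but f = 0 — eliminated.
(4): at (0,1,0) it gives 0, but f = 1 — eliminated.
That leaves (3). Evaluating it on every row reproduces the table of f exactly.

3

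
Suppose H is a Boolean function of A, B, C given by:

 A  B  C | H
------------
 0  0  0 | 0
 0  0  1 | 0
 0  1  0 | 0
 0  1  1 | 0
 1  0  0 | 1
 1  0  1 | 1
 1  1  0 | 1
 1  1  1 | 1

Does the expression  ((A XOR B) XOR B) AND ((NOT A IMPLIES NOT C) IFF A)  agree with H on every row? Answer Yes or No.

Evaluate ((A XOR B) XOR B) AND ((NOT A IMPLIES NOT C) IFF A) on each row and compare to H:
  A=0, B=0, C=0: formula gives 0, H = 0 ✓
  A=0, B=0, C=1: formula gives 0, H = 0 ✓
  A=0, B=1, C=0: formula gives 0, H = 0 ✓
  A=0, B=1, C=1: formula gives 0, H = 0 ✓
  A=1, B=0, C=0: formula gives 1, H = 1 ✓
  … (the remaining 3 rows also agree.)
No disagreement on any input; they are logically equivalent.

Yes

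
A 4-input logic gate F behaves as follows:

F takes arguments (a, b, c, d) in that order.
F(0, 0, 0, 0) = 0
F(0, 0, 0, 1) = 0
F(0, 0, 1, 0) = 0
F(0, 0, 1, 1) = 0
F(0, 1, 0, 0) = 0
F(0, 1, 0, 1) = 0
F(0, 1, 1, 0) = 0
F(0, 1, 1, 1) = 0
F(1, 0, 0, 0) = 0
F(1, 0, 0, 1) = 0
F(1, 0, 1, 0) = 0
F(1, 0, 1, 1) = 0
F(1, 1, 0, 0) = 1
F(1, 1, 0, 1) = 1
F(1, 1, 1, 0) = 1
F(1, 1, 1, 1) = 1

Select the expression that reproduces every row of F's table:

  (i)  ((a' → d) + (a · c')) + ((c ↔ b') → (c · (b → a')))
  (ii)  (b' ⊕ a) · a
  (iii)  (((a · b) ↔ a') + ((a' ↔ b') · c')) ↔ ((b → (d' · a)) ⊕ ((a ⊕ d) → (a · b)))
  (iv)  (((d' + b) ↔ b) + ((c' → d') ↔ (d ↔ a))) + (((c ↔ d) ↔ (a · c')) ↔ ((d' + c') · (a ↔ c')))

ii

(i): at (0,0,0,0) it gives 1, but F = 0 — eliminated.
(iii): at (0,0,0,1) it gives 1, but F = 0 — eliminated.
(iv): at (0,0,0,0) it gives 1, but F = 0 — eliminated.
(ii) is the remaining candidate, and it agrees with F on all 16 inputs.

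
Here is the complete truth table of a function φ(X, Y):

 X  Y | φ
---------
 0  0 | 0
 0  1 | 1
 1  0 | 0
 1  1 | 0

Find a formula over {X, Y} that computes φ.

1 only at (0,1): NOT X AND Y.

φ(X, Y) = ¬X ∧ Y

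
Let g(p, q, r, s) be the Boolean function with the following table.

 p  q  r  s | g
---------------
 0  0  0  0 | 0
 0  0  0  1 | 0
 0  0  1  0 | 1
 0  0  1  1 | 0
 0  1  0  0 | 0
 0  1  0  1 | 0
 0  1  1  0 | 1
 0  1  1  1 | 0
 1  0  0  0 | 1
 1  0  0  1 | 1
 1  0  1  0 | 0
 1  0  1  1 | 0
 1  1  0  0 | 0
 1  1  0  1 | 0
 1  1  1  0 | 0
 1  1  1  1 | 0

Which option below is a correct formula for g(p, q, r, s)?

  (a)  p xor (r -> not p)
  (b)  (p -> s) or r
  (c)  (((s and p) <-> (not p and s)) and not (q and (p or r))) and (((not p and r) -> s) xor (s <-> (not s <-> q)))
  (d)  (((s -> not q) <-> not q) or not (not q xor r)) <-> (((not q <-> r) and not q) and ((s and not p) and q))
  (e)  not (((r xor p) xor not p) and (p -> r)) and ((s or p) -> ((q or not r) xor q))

e

(a): at (0,0,0,0) it gives 1, but g = 0 — eliminated.
(b): at (0,0,0,0) it gives 1, but g = 0 — eliminated.
(c): at (0,1,0,0) it gives 1, but g = 0 — eliminated.
(d): at (0,0,1,0) it gives 0, but g = 1 — eliminated.
(e) is the remaining candidate, and it agrees with g on all 16 inputs.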